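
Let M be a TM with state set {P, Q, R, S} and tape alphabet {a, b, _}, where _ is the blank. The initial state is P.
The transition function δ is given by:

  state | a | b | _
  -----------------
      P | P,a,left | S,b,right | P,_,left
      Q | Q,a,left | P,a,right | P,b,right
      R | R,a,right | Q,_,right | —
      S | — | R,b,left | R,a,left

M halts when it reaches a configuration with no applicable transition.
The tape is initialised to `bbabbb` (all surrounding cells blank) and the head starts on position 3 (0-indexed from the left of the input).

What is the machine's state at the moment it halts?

P | bba[b]bb_   read b → write b, move right, go to S
S | bbab[b]b_   read b → write b, move left, go to R
R | bba[b]bb_   read b → write _, move right, go to Q
Q | bba_[b]b_   read b → write a, move right, go to P
P | bba_a[b]_   read b → write b, move right, go to S
S | bba_ab[_]   read _ → write a, move left, go to R
R | bba_a[b]a   read b → write _, move right, go to Q
Q | bba_a_[a]   read a → write a, move left, go to Q
Q | bba_a[_]a   read _ → write b, move right, go to P
P | bba_ab[a]   read a → write a, move left, go to P
P | bba_a[b]a   read b → write b, move right, go to S
S | bba_ab[a]
No transition is defined for (S, a); M halts in state S.

S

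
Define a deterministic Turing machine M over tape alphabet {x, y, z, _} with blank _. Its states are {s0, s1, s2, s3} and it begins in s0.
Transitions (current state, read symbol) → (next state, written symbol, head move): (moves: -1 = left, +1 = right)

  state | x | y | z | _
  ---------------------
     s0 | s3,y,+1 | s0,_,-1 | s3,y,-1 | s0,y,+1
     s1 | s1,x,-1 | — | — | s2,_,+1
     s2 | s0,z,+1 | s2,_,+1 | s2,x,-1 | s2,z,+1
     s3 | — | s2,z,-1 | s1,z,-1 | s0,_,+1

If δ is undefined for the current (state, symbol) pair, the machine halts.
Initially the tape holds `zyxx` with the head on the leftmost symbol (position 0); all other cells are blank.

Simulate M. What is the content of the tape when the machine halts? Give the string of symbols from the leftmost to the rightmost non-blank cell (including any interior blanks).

yyyyyx

state=s0 head=0 tape=__[z]yxx   (s0,z)→(s3,y,-1)
state=s3 head=-1 tape=_[_]yyxx   (s3,_)→(s0,_,+1)
state=s0 head=0 tape=__[y]yxx   (s0,y)→(s0,_,-1)
state=s0 head=-1 tape=_[_]_yxx   (s0,_)→(s0,y,+1)
state=s0 head=0 tape=_y[_]yxx   (s0,_)→(s0,y,+1)
state=s0 head=1 tape=_yy[y]xx   (s0,y)→(s0,_,-1)
state=s0 head=0 tape=_y[y]_xx   (s0,y)→(s0,_,-1)
state=s0 head=-1 tape=_[y]__xx   (s0,y)→(s0,_,-1)
state=s0 head=-2 tape=[_]___xx   (s0,_)→(s0,y,+1)
state=s0 head=-1 tape=y[_]__xx   (s0,_)→(s0,y,+1)
state=s0 head=0 tape=yy[_]_xx   (s0,_)→(s0,y,+1)
state=s0 head=1 tape=yyy[_]xx   (s0,_)→(s0,y,+1)
state=s0 head=2 tape=yyyy[x]x   (s0,x)→(s3,y,+1)
state=s3 head=3 tape=yyyyy[x]
The non-blank tape span at halt is yyyyyx.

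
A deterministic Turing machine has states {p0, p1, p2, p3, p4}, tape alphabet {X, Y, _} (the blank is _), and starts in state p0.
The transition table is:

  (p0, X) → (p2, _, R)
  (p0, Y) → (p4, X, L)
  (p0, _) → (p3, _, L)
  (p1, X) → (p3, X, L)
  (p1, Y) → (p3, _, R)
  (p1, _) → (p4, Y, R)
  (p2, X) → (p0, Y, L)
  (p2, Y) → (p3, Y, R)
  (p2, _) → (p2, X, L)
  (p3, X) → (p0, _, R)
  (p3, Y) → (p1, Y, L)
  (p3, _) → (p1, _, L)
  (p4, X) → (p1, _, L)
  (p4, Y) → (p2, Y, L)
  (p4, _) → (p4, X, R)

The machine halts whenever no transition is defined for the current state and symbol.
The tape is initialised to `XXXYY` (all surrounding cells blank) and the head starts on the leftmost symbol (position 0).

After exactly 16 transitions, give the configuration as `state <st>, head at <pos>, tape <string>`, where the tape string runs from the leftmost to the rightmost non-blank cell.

p0 | __[X]XXYY   read X → write _, move R, go to p2
p2 | ___[X]XYY   read X → write Y, move L, go to p0
p0 | __[_]YXYY   read _ → write _, move L, go to p3
p3 | _[_]_YXYY   read _ → write _, move L, go to p1
p1 | [_]__YXYY   read _ → write Y, move R, go to p4
p4 | Y[_]_YXYY   read _ → write X, move R, go to p4
p4 | YX[_]YXYY   read _ → write X, move R, go to p4
p4 | YXX[Y]XYY   read Y → write Y, move L, go to p2
p2 | YX[X]YXYY   read X → write Y, move L, go to p0
p0 | Y[X]YYXYY   read X → write _, move R, go to p2
p2 | Y_[Y]YXYY   read Y → write Y, move R, go to p3
p3 | Y_Y[Y]XYY   read Y → write Y, move L, go to p1
p1 | Y_[Y]YXYY   read Y → write _, move R, go to p3
p3 | Y__[Y]XYY   read Y → write Y, move L, go to p1
p1 | Y_[_]YXYY   read _ → write Y, move R, go to p4
p4 | Y_Y[Y]XYY   read Y → write Y, move L, go to p2
p2 | Y_[Y]YXYY
After 16 steps: state p2, head at 0, tape Y_YYXYY.

state p2, head at 0, tape Y_YYXYY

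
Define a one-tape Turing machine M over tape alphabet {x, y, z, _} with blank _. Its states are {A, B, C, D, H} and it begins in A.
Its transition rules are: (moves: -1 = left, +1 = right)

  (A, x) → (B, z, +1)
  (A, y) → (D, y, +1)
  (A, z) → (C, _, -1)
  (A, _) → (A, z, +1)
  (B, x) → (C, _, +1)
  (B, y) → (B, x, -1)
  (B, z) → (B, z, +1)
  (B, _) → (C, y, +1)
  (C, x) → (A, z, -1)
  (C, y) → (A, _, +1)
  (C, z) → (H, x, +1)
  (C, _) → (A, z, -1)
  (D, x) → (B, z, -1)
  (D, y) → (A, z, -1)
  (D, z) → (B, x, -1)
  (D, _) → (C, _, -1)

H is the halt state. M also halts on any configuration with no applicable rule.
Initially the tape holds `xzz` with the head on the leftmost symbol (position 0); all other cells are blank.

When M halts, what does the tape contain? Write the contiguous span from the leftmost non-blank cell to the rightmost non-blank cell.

A | [x]zz__   read x → write z, move +1, go to B
B | z[z]z__   read z → write z, move +1, go to B
B | zz[z]__   read z → write z, move +1, go to B
B | zzz[_]_   read _ → write y, move +1, go to C
C | zzzy[_]   read _ → write z, move -1, go to A
A | zzz[y]z   read y → write y, move +1, go to D
D | zzzy[z]   read z → write x, move -1, go to B
B | zzz[y]x   read y → write x, move -1, go to B
B | zz[z]xx   read z → write z, move +1, go to B
B | zzz[x]x   read x → write _, move +1, go to C
C | zzz_[x]   read x → write z, move -1, go to A
A | zzz[_]z   read _ → write z, move +1, go to A
A | zzzz[z]   read z → write _, move -1, go to C
C | zzz[z]_   read z → write x, move +1, go to H
H | zzzx[_]
The non-blank tape span at halt is zzzx.

zzzx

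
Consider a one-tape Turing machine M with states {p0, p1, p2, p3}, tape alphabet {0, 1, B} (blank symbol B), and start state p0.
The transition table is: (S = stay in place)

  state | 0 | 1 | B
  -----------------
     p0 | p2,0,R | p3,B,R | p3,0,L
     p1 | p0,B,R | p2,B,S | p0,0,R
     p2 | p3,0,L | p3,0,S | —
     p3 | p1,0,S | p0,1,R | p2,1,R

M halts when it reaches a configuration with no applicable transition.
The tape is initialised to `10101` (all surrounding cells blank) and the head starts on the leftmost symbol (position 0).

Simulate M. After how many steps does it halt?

8

state=p0 head=0 tape=[1]0101BB   (p0,1)→(p3,B,R)
state=p3 head=1 tape=B[0]101BB   (p3,0)→(p1,0,S)
state=p1 head=1 tape=B[0]101BB   (p1,0)→(p0,B,R)
state=p0 head=2 tape=BB[1]01BB   (p0,1)→(p3,B,R)
state=p3 head=3 tape=BBB[0]1BB   (p3,0)→(p1,0,S)
state=p1 head=3 tape=BBB[0]1BB   (p1,0)→(p0,B,R)
state=p0 head=4 tape=BBBB[1]BB   (p0,1)→(p3,B,R)
state=p3 head=5 tape=BBBBB[B]B   (p3,B)→(p2,1,R)
state=p2 head=6 tape=BBBBB1[B]
M halts after 8 transitions.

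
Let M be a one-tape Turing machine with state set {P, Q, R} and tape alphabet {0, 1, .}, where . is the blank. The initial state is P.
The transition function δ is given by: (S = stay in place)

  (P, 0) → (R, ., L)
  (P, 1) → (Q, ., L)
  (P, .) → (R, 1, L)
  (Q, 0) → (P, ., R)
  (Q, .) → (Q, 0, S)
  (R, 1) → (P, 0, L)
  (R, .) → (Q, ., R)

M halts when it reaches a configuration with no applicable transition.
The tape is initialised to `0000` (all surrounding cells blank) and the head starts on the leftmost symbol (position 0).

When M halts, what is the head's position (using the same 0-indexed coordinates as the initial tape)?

4

state=P head=0 tape=.[0]000.   (P,0)→(R,.,L)
state=R head=-1 tape=[.].000.   (R,.)→(Q,.,R)
state=Q head=0 tape=.[.]000.   (Q,.)→(Q,0,S)
state=Q head=0 tape=.[0]000.   (Q,0)→(P,.,R)
state=P head=1 tape=..[0]00.   (P,0)→(R,.,L)
state=R head=0 tape=.[.].00.   (R,.)→(Q,.,R)
state=Q head=1 tape=..[.]00.   (Q,.)→(Q,0,S)
state=Q head=1 tape=..[0]00.   (Q,0)→(P,.,R)
state=P head=2 tape=...[0]0.   (P,0)→(R,.,L)
state=R head=1 tape=..[.].0.   (R,.)→(Q,.,R)
state=Q head=2 tape=...[.]0.   (Q,.)→(Q,0,S)
state=Q head=2 tape=...[0]0.   (Q,0)→(P,.,R)
state=P head=3 tape=....[0].   (P,0)→(R,.,L)
state=R head=2 tape=...[.]..   (R,.)→(Q,.,R)
state=Q head=3 tape=....[.].   (Q,.)→(Q,0,S)
state=Q head=3 tape=....[0].   (Q,0)→(P,.,R)
state=P head=4 tape=.....[.]   (P,.)→(R,1,L)
state=R head=3 tape=....[.]1   (R,.)→(Q,.,R)
state=Q head=4 tape=.....[1]
At halt the head is at cell 4.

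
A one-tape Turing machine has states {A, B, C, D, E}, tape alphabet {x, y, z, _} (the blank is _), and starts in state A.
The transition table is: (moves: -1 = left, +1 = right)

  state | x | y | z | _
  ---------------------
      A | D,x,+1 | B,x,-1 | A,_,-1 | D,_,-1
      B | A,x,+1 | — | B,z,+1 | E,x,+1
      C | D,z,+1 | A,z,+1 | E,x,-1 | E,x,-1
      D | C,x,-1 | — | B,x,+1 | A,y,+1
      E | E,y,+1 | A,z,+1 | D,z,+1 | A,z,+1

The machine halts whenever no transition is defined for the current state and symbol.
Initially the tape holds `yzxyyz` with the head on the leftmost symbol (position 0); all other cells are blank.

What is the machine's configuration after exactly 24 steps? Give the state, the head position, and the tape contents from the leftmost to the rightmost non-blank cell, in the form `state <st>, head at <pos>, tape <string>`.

state=A head=0 tape=_[y]zxyyz   (A,y)→(B,x,-1)
state=B head=-1 tape=[_]xzxyyz   (B,_)→(E,x,+1)
state=E head=0 tape=x[x]zxyyz   (E,x)→(E,y,+1)
state=E head=1 tape=xy[z]xyyz   (E,z)→(D,z,+1)
state=D head=2 tape=xyz[x]yyz   (D,x)→(C,x,-1)
state=C head=1 tape=xy[z]xyyz   (C,z)→(E,x,-1)
state=E head=0 tape=x[y]xxyyz   (E,y)→(A,z,+1)
state=A head=1 tape=xz[x]xyyz   (A,x)→(D,x,+1)
state=D head=2 tape=xzx[x]yyz   (D,x)→(C,x,-1)
state=C head=1 tape=xz[x]xyyz   (C,x)→(D,z,+1)
state=D head=2 tape=xzz[x]yyz   (D,x)→(C,x,-1)
state=C head=1 tape=xz[z]xyyz   (C,z)→(E,x,-1)
state=E head=0 tape=x[z]xxyyz   (E,z)→(D,z,+1)
state=D head=1 tape=xz[x]xyyz   (D,x)→(C,x,-1)
state=C head=0 tape=x[z]xxyyz   (C,z)→(E,x,-1)
state=E head=-1 tape=[x]xxxyyz   (E,x)→(E,y,+1)
state=E head=0 tape=y[x]xxyyz   (E,x)→(E,y,+1)
state=E head=1 tape=yy[x]xyyz   (E,x)→(E,y,+1)
state=E head=2 tape=yyy[x]yyz   (E,x)→(E,y,+1)
state=E head=3 tape=yyyy[y]yz   (E,y)→(A,z,+1)
state=A head=4 tape=yyyyz[y]z   (A,y)→(B,x,-1)
state=B head=3 tape=yyyy[z]xz   (B,z)→(B,z,+1)
state=B head=4 tape=yyyyz[x]z   (B,x)→(A,x,+1)
state=A head=5 tape=yyyyzx[z]   (A,z)→(A,_,-1)
state=A head=4 tape=yyyyz[x]_
After 24 steps: state A, head at 4, tape yyyyzx.

state A, head at 4, tape yyyyzx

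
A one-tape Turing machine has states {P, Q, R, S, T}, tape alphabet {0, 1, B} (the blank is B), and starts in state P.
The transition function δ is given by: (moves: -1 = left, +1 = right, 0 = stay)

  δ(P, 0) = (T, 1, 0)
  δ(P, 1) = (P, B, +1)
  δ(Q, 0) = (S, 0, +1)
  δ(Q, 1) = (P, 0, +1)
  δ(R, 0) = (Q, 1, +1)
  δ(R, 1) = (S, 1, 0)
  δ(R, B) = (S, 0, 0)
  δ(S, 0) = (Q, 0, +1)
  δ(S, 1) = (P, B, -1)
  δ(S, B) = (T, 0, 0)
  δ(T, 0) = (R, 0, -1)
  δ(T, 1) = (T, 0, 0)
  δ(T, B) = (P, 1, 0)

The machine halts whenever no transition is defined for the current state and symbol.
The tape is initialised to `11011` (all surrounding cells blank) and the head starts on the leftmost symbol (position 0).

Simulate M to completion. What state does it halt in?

P

state=P head=0 tape=[1]1011   (P,1)→(P,B,+1)
state=P head=1 tape=B[1]011   (P,1)→(P,B,+1)
state=P head=2 tape=BB[0]11   (P,0)→(T,1,0)
state=T head=2 tape=BB[1]11   (T,1)→(T,0,0)
state=T head=2 tape=BB[0]11   (T,0)→(R,0,-1)
state=R head=1 tape=B[B]011   (R,B)→(S,0,0)
state=S head=1 tape=B[0]011   (S,0)→(Q,0,+1)
state=Q head=2 tape=B0[0]11   (Q,0)→(S,0,+1)
state=S head=3 tape=B00[1]1   (S,1)→(P,B,-1)
state=P head=2 tape=B0[0]B1   (P,0)→(T,1,0)
state=T head=2 tape=B0[1]B1   (T,1)→(T,0,0)
state=T head=2 tape=B0[0]B1   (T,0)→(R,0,-1)
state=R head=1 tape=B[0]0B1   (R,0)→(Q,1,+1)
state=Q head=2 tape=B1[0]B1   (Q,0)→(S,0,+1)
state=S head=3 tape=B10[B]1   (S,B)→(T,0,0)
state=T head=3 tape=B10[0]1   (T,0)→(R,0,-1)
state=R head=2 tape=B1[0]01   (R,0)→(Q,1,+1)
state=Q head=3 tape=B11[0]1   (Q,0)→(S,0,+1)
state=S head=4 tape=B110[1]   (S,1)→(P,B,-1)
state=P head=3 tape=B11[0]B   (P,0)→(T,1,0)
state=T head=3 tape=B11[1]B   (T,1)→(T,0,0)
state=T head=3 tape=B11[0]B   (T,0)→(R,0,-1)
state=R head=2 tape=B1[1]0B   (R,1)→(S,1,0)
state=S head=2 tape=B1[1]0B   (S,1)→(P,B,-1)
state=P head=1 tape=B[1]B0B   (P,1)→(P,B,+1)
state=P head=2 tape=BB[B]0B
No transition is defined for (P, B); M halts in state P.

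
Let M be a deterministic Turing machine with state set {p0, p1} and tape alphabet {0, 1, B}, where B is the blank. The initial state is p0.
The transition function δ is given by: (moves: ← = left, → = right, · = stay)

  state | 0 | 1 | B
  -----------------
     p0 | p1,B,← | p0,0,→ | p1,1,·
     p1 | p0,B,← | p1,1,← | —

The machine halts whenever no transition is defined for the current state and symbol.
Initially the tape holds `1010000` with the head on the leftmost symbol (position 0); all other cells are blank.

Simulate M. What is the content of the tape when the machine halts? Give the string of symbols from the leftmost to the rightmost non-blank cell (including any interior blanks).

1BB10000

p0 | BB[1]010000   read 1 → write 0, move →, go to p0
p0 | BB0[0]10000   read 0 → write B, move ←, go to p1
p1 | BB[0]B10000   read 0 → write B, move ←, go to p0
p0 | B[B]BB10000   read B → write 1, move ·, go to p1
p1 | B[1]BB10000   read 1 → write 1, move ←, go to p1
p1 | [B]1BB10000
The non-blank tape span at halt is 1BB10000.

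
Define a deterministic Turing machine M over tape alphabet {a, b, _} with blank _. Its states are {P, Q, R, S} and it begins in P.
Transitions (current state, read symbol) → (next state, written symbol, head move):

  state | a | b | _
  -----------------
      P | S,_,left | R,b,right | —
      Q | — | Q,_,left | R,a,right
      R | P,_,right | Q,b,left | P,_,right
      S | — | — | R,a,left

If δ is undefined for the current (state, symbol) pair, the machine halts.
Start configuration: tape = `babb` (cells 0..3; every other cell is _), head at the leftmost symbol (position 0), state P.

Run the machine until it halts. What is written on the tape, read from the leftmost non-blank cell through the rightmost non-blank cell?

state=P head=0 tape=[b]abb__   (P,b)→(R,b,right)
state=R head=1 tape=b[a]bb__   (R,a)→(P,_,right)
state=P head=2 tape=b_[b]b__   (P,b)→(R,b,right)
state=R head=3 tape=b_b[b]__   (R,b)→(Q,b,left)
state=Q head=2 tape=b_[b]b__   (Q,b)→(Q,_,left)
state=Q head=1 tape=b[_]_b__   (Q,_)→(R,a,right)
state=R head=2 tape=ba[_]b__   (R,_)→(P,_,right)
state=P head=3 tape=ba_[b]__   (P,b)→(R,b,right)
state=R head=4 tape=ba_b[_]_   (R,_)→(P,_,right)
state=P head=5 tape=ba_b_[_]
The non-blank tape span at halt is ba_b.

ba_b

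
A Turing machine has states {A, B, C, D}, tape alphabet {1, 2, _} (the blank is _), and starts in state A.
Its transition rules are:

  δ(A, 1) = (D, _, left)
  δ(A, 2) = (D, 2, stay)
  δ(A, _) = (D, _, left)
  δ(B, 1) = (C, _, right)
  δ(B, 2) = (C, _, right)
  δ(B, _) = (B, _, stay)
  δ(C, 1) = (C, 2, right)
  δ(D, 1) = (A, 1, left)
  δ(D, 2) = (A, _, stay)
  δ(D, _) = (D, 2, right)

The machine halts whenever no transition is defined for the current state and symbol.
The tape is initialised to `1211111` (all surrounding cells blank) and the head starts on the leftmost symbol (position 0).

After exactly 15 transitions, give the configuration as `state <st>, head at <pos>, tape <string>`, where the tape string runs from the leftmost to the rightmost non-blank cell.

state D, head at 1, tape 222211111

state=A head=0 tape=__[1]211111   (A,1)→(D,_,left)
state=D head=-1 tape=_[_]_211111   (D,_)→(D,2,right)
state=D head=0 tape=_2[_]211111   (D,_)→(D,2,right)
state=D head=1 tape=_22[2]11111   (D,2)→(A,_,stay)
state=A head=1 tape=_22[_]11111   (A,_)→(D,_,left)
state=D head=0 tape=_2[2]_11111   (D,2)→(A,_,stay)
state=A head=0 tape=_2[_]_11111   (A,_)→(D,_,left)
state=D head=-1 tape=_[2]__11111   (D,2)→(A,_,stay)
state=A head=-1 tape=_[_]__11111   (A,_)→(D,_,left)
state=D head=-2 tape=[_]___11111   (D,_)→(D,2,right)
state=D head=-1 tape=2[_]__11111   (D,_)→(D,2,right)
state=D head=0 tape=22[_]_11111   (D,_)→(D,2,right)
state=D head=1 tape=222[_]11111   (D,_)→(D,2,right)
state=D head=2 tape=2222[1]1111   (D,1)→(A,1,left)
state=A head=1 tape=222[2]11111   (A,2)→(D,2,stay)
state=D head=1 tape=222[2]11111
After 15 steps: state D, head at 1, tape 222211111.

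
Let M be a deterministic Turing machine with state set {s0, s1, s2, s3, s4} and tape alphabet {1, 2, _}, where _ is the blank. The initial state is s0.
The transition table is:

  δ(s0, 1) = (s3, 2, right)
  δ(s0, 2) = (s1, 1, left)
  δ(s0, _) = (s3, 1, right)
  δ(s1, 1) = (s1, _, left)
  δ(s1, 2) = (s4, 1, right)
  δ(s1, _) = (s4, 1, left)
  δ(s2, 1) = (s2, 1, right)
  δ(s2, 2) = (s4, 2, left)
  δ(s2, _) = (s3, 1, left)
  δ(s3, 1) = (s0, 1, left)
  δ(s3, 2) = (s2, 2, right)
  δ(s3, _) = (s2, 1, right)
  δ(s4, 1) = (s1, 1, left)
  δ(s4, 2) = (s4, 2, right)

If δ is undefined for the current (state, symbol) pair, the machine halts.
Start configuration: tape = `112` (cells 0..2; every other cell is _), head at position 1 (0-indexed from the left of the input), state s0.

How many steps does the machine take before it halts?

s0 | __1[1]2__   read 1 → write 2, move right, go to s3
s3 | __12[2]__   read 2 → write 2, move right, go to s2
s2 | __122[_]_   read _ → write 1, move left, go to s3
s3 | __12[2]1_   read 2 → write 2, move right, go to s2
s2 | __122[1]_   read 1 → write 1, move right, go to s2
s2 | __1221[_]   read _ → write 1, move left, go to s3
s3 | __122[1]1   read 1 → write 1, move left, go to s0
s0 | __12[2]11   read 2 → write 1, move left, go to s1
s1 | __1[2]111   read 2 → write 1, move right, go to s4
s4 | __11[1]11   read 1 → write 1, move left, go to s1
s1 | __1[1]111   read 1 → write _, move left, go to s1
s1 | __[1]_111   read 1 → write _, move left, go to s1
s1 | _[_]__111   read _ → write 1, move left, go to s4
s4 | [_]1__111
M halts after 13 transitions.

13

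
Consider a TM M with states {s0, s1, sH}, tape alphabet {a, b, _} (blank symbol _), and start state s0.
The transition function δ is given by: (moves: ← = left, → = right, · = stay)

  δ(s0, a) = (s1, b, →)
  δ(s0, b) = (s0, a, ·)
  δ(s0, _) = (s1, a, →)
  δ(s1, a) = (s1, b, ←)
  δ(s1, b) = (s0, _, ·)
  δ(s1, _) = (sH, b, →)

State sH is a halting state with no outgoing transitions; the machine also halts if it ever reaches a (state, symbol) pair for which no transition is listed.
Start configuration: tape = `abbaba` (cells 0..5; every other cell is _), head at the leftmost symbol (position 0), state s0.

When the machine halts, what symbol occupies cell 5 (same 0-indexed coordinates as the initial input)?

b

state=s0 head=0 tape=_[a]bbaba   (s0,a)→(s1,b,→)
state=s1 head=1 tape=_b[b]baba   (s1,b)→(s0,_,·)
state=s0 head=1 tape=_b[_]baba   (s0,_)→(s1,a,→)
state=s1 head=2 tape=_ba[b]aba   (s1,b)→(s0,_,·)
state=s0 head=2 tape=_ba[_]aba   (s0,_)→(s1,a,→)
state=s1 head=3 tape=_baa[a]ba   (s1,a)→(s1,b,←)
state=s1 head=2 tape=_ba[a]bba   (s1,a)→(s1,b,←)
state=s1 head=1 tape=_b[a]bbba   (s1,a)→(s1,b,←)
state=s1 head=0 tape=_[b]bbbba   (s1,b)→(s0,_,·)
state=s0 head=0 tape=_[_]bbbba   (s0,_)→(s1,a,→)
state=s1 head=1 tape=_a[b]bbba   (s1,b)→(s0,_,·)
state=s0 head=1 tape=_a[_]bbba   (s0,_)→(s1,a,→)
state=s1 head=2 tape=_aa[b]bba   (s1,b)→(s0,_,·)
state=s0 head=2 tape=_aa[_]bba   (s0,_)→(s1,a,→)
state=s1 head=3 tape=_aaa[b]ba   (s1,b)→(s0,_,·)
state=s0 head=3 tape=_aaa[_]ba   (s0,_)→(s1,a,→)
state=s1 head=4 tape=_aaaa[b]a   (s1,b)→(s0,_,·)
state=s0 head=4 tape=_aaaa[_]a   (s0,_)→(s1,a,→)
state=s1 head=5 tape=_aaaaa[a]   (s1,a)→(s1,b,←)
state=s1 head=4 tape=_aaaa[a]b   (s1,a)→(s1,b,←)
state=s1 head=3 tape=_aaa[a]bb   (s1,a)→(s1,b,←)
state=s1 head=2 tape=_aa[a]bbb   (s1,a)→(s1,b,←)
state=s1 head=1 tape=_a[a]bbbb   (s1,a)→(s1,b,←)
state=s1 head=0 tape=_[a]bbbbb   (s1,a)→(s1,b,←)
state=s1 head=-1 tape=[_]bbbbbb   (s1,_)→(sH,b,→)
state=sH head=0 tape=b[b]bbbbb
Cell 5 holds b when M halts.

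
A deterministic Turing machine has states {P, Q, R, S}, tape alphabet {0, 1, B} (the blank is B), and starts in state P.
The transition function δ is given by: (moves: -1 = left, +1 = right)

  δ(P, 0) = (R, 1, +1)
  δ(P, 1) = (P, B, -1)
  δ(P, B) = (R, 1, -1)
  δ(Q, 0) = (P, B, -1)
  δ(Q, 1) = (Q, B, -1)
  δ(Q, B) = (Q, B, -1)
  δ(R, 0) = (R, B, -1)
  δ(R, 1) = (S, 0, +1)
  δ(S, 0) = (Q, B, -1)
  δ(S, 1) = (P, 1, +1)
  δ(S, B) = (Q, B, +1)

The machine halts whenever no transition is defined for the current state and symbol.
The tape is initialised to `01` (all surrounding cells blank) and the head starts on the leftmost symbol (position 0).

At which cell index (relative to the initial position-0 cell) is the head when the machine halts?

state=P head=0 tape=BB[0]1BB   (P,0)→(R,1,+1)
state=R head=1 tape=BB1[1]BB   (R,1)→(S,0,+1)
state=S head=2 tape=BB10[B]B   (S,B)→(Q,B,+1)
state=Q head=3 tape=BB10B[B]   (Q,B)→(Q,B,-1)
state=Q head=2 tape=BB10[B]B   (Q,B)→(Q,B,-1)
state=Q head=1 tape=BB1[0]BB   (Q,0)→(P,B,-1)
state=P head=0 tape=BB[1]BBB   (P,1)→(P,B,-1)
state=P head=-1 tape=B[B]BBBB   (P,B)→(R,1,-1)
state=R head=-2 tape=[B]1BBBB
At halt the head is at cell -2.

-2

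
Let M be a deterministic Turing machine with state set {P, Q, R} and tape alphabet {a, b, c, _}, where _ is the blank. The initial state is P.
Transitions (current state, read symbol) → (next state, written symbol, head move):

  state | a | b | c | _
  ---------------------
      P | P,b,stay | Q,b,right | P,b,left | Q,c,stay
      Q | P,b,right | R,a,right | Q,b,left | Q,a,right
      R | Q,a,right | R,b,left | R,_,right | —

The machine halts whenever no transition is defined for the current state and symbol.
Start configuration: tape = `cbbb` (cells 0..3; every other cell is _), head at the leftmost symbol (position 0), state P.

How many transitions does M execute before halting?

17

P | __[c]bbb_   read c → write b, move left, go to P
P | _[_]bbbb_   read _ → write c, move stay, go to Q
Q | _[c]bbbb_   read c → write b, move left, go to Q
Q | [_]bbbbb_   read _ → write a, move right, go to Q
Q | a[b]bbbb_   read b → write a, move right, go to R
R | aa[b]bbb_   read b → write b, move left, go to R
R | a[a]bbbb_   read a → write a, move right, go to Q
Q | aa[b]bbb_   read b → write a, move right, go to R
R | aaa[b]bb_   read b → write b, move left, go to R
R | aa[a]bbb_   read a → write a, move right, go to Q
Q | aaa[b]bb_   read b → write a, move right, go to R
R | aaaa[b]b_   read b → write b, move left, go to R
R | aaa[a]bb_   read a → write a, move right, go to Q
Q | aaaa[b]b_   read b → write a, move right, go to R
R | aaaaa[b]_   read b → write b, move left, go to R
R | aaaa[a]b_   read a → write a, move right, go to Q
Q | aaaaa[b]_   read b → write a, move right, go to R
R | aaaaaa[_]
M halts after 17 transitions.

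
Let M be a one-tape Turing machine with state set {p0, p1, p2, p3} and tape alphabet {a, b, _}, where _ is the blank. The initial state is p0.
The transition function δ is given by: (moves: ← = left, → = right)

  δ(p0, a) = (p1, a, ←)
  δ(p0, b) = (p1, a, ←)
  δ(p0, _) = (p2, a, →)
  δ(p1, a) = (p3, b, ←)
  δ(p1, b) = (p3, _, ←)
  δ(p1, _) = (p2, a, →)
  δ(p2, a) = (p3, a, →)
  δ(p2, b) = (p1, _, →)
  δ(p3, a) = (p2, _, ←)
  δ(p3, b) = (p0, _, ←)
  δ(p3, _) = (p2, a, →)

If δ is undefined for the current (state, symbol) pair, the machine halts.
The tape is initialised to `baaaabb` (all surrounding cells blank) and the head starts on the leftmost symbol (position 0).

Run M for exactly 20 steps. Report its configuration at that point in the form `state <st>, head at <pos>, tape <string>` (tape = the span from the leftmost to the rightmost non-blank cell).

state p2, head at 4, tape aaaaab_b

p0 | _[b]aaaabb   read b → write a, move ←, go to p1
p1 | [_]aaaaabb   read _ → write a, move →, go to p2
p2 | a[a]aaaabb   read a → write a, move →, go to p3
p3 | aa[a]aaabb   read a → write _, move ←, go to p2
p2 | a[a]_aaabb   read a → write a, move →, go to p3
p3 | aa[_]aaabb   read _ → write a, move →, go to p2
p2 | aaa[a]aabb   read a → write a, move →, go to p3
p3 | aaaa[a]abb   read a → write _, move ←, go to p2
p2 | aaa[a]_abb   read a → write a, move →, go to p3
p3 | aaaa[_]abb   read _ → write a, move →, go to p2
p2 | aaaaa[a]bb   read a → write a, move →, go to p3
p3 | aaaaaa[b]b   read b → write _, move ←, go to p0
p0 | aaaaa[a]_b   read a → write a, move ←, go to p1
p1 | aaaa[a]a_b   read a → write b, move ←, go to p3
p3 | aaa[a]ba_b   read a → write _, move ←, go to p2
p2 | aa[a]_ba_b   read a → write a, move →, go to p3
p3 | aaa[_]ba_b   read _ → write a, move →, go to p2
p2 | aaaa[b]a_b   read b → write _, move →, go to p1
p1 | aaaa_[a]_b   read a → write b, move ←, go to p3
p3 | aaaa[_]b_b   read _ → write a, move →, go to p2
p2 | aaaaa[b]_b
After 20 steps: state p2, head at 4, tape aaaaab_b.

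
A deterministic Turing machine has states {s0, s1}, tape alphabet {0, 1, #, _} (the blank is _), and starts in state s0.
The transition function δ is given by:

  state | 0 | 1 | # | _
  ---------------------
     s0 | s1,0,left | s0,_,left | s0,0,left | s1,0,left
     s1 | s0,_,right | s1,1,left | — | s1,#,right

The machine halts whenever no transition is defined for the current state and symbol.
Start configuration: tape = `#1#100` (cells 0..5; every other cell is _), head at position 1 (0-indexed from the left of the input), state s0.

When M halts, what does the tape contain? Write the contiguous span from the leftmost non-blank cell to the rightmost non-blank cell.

###00100

state=s0 head=1 tape=__#[1]#100   (s0,1)→(s0,_,left)
state=s0 head=0 tape=__[#]_#100   (s0,#)→(s0,0,left)
state=s0 head=-1 tape=_[_]0_#100   (s0,_)→(s1,0,left)
state=s1 head=-2 tape=[_]00_#100   (s1,_)→(s1,#,right)
state=s1 head=-1 tape=#[0]0_#100   (s1,0)→(s0,_,right)
state=s0 head=0 tape=#_[0]_#100   (s0,0)→(s1,0,left)
state=s1 head=-1 tape=#[_]0_#100   (s1,_)→(s1,#,right)
state=s1 head=0 tape=##[0]_#100   (s1,0)→(s0,_,right)
state=s0 head=1 tape=##_[_]#100   (s0,_)→(s1,0,left)
state=s1 head=0 tape=##[_]0#100   (s1,_)→(s1,#,right)
state=s1 head=1 tape=###[0]#100   (s1,0)→(s0,_,right)
state=s0 head=2 tape=###_[#]100   (s0,#)→(s0,0,left)
state=s0 head=1 tape=###[_]0100   (s0,_)→(s1,0,left)
state=s1 head=0 tape=##[#]00100
The non-blank tape span at halt is ###00100.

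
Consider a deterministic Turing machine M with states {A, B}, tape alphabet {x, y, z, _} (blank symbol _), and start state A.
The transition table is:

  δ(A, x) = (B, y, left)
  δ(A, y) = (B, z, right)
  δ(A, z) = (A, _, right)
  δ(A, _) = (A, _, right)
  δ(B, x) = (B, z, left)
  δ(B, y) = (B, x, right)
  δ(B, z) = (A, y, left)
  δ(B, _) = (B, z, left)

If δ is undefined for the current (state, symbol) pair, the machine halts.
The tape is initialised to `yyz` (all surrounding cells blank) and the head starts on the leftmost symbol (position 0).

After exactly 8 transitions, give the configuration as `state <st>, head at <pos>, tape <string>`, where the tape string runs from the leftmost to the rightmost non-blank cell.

state=A head=0 tape=_[y]yz   (A,y)→(B,z,right)
state=B head=1 tape=_z[y]z   (B,y)→(B,x,right)
state=B head=2 tape=_zx[z]   (B,z)→(A,y,left)
state=A head=1 tape=_z[x]y   (A,x)→(B,y,left)
state=B head=0 tape=_[z]yy   (B,z)→(A,y,left)
state=A head=-1 tape=[_]yyy   (A,_)→(A,_,right)
state=A head=0 tape=_[y]yy   (A,y)→(B,z,right)
state=B head=1 tape=_z[y]y   (B,y)→(B,x,right)
state=B head=2 tape=_zx[y]
After 8 steps: state B, head at 2, tape zxy.

state B, head at 2, tape zxy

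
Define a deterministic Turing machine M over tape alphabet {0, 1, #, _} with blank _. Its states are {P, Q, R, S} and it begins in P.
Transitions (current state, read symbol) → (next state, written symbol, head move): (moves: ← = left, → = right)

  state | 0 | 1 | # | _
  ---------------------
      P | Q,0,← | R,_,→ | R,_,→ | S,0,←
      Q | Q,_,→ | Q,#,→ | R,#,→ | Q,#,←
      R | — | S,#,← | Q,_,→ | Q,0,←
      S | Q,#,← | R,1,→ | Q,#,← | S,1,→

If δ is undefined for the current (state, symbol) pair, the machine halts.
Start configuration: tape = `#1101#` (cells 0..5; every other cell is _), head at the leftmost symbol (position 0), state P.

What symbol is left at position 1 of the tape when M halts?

_

state=P head=0 tape=[#]1101#   (P,#)→(R,_,→)
state=R head=1 tape=_[1]101#   (R,1)→(S,#,←)
state=S head=0 tape=[_]#101#   (S,_)→(S,1,→)
state=S head=1 tape=1[#]101#   (S,#)→(Q,#,←)
state=Q head=0 tape=[1]#101#   (Q,1)→(Q,#,→)
state=Q head=1 tape=#[#]101#   (Q,#)→(R,#,→)
state=R head=2 tape=##[1]01#   (R,1)→(S,#,←)
state=S head=1 tape=#[#]#01#   (S,#)→(Q,#,←)
state=Q head=0 tape=[#]##01#   (Q,#)→(R,#,→)
state=R head=1 tape=#[#]#01#   (R,#)→(Q,_,→)
state=Q head=2 tape=#_[#]01#   (Q,#)→(R,#,→)
state=R head=3 tape=#_#[0]1#
Cell 1 holds _ when M halts.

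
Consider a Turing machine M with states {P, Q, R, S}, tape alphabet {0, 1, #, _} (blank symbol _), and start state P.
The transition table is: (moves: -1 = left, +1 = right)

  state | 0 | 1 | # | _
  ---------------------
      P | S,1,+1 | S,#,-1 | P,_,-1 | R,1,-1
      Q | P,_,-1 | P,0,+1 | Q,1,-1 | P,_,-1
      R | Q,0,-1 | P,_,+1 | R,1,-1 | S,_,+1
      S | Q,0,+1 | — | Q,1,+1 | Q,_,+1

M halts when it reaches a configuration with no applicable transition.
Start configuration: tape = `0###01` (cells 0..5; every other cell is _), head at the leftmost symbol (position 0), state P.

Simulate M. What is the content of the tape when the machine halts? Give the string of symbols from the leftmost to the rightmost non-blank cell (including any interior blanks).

1_1_1#01

state=P head=0 tape=___[0]###01   (P,0)→(S,1,+1)
state=S head=1 tape=___1[#]##01   (S,#)→(Q,1,+1)
state=Q head=2 tape=___11[#]#01   (Q,#)→(Q,1,-1)
state=Q head=1 tape=___1[1]1#01   (Q,1)→(P,0,+1)
state=P head=2 tape=___10[1]#01   (P,1)→(S,#,-1)
state=S head=1 tape=___1[0]##01   (S,0)→(Q,0,+1)
state=Q head=2 tape=___10[#]#01   (Q,#)→(Q,1,-1)
state=Q head=1 tape=___1[0]1#01   (Q,0)→(P,_,-1)
state=P head=0 tape=___[1]_1#01   (P,1)→(S,#,-1)
state=S head=-1 tape=__[_]#_1#01   (S,_)→(Q,_,+1)
state=Q head=0 tape=___[#]_1#01   (Q,#)→(Q,1,-1)
state=Q head=-1 tape=__[_]1_1#01   (Q,_)→(P,_,-1)
state=P head=-2 tape=_[_]_1_1#01   (P,_)→(R,1,-1)
state=R head=-3 tape=[_]1_1_1#01   (R,_)→(S,_,+1)
state=S head=-2 tape=_[1]_1_1#01
The non-blank tape span at halt is 1_1_1#01.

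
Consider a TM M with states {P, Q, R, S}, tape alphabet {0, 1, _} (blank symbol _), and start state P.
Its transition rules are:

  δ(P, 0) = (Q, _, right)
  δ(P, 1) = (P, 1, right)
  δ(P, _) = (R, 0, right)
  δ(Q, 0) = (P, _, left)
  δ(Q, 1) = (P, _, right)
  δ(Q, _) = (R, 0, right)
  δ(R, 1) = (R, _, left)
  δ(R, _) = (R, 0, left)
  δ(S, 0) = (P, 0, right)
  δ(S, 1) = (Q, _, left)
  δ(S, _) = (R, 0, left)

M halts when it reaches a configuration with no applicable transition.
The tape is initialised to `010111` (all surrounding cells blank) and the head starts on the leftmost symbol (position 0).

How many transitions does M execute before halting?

8

P | [0]10111__   read 0 → write _, move right, go to Q
Q | _[1]0111__   read 1 → write _, move right, go to P
P | __[0]111__   read 0 → write _, move right, go to Q
Q | ___[1]11__   read 1 → write _, move right, go to P
P | ____[1]1__   read 1 → write 1, move right, go to P
P | ____1[1]__   read 1 → write 1, move right, go to P
P | ____11[_]_   read _ → write 0, move right, go to R
R | ____110[_]   read _ → write 0, move left, go to R
R | ____11[0]0
M halts after 8 transitions.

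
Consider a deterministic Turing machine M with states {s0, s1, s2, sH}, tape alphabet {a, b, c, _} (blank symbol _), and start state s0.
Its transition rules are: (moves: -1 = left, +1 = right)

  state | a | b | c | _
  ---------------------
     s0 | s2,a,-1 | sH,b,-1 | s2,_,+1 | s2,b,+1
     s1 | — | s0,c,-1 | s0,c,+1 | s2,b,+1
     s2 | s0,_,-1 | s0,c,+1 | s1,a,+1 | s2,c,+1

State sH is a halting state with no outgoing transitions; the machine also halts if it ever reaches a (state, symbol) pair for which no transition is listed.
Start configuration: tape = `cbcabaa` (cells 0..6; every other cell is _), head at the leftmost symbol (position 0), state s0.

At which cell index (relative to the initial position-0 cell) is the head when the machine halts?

5

s0 | [c]bcabaa   read c → write _, move +1, go to s2
s2 | _[b]cabaa   read b → write c, move +1, go to s0
s0 | _c[c]abaa   read c → write _, move +1, go to s2
s2 | _c_[a]baa   read a → write _, move -1, go to s0
s0 | _c[_]_baa   read _ → write b, move +1, go to s2
s2 | _cb[_]baa   read _ → write c, move +1, go to s2
s2 | _cbc[b]aa   read b → write c, move +1, go to s0
s0 | _cbcc[a]a   read a → write a, move -1, go to s2
s2 | _cbc[c]aa   read c → write a, move +1, go to s1
s1 | _cbca[a]a
At halt the head is at cell 5.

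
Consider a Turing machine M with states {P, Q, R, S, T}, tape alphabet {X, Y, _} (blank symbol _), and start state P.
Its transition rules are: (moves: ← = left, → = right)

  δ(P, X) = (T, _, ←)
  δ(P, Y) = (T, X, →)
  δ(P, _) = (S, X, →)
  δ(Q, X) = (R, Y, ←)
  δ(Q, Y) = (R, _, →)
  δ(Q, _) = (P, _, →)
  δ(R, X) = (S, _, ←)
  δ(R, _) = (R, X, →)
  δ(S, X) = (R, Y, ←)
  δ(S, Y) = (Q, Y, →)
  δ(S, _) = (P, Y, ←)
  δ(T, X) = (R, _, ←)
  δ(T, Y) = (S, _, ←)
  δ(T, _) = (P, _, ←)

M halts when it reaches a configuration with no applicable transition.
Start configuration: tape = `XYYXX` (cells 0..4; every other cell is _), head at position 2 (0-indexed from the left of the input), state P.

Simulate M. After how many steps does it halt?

P | ___XY[Y]XX   read Y → write X, move →, go to T
T | ___XYX[X]X   read X → write _, move ←, go to R
R | ___XY[X]_X   read X → write _, move ←, go to S
S | ___X[Y]__X   read Y → write Y, move →, go to Q
Q | ___XY[_]_X   read _ → write _, move →, go to P
P | ___XY_[_]X   read _ → write X, move →, go to S
S | ___XY_X[X]   read X → write Y, move ←, go to R
R | ___XY_[X]Y   read X → write _, move ←, go to S
S | ___XY[_]_Y   read _ → write Y, move ←, go to P
P | ___X[Y]Y_Y   read Y → write X, move →, go to T
T | ___XX[Y]_Y   read Y → write _, move ←, go to S
S | ___X[X]__Y   read X → write Y, move ←, go to R
R | ___[X]Y__Y   read X → write _, move ←, go to S
S | __[_]_Y__Y   read _ → write Y, move ←, go to P
P | _[_]Y_Y__Y   read _ → write X, move →, go to S
S | _X[Y]_Y__Y   read Y → write Y, move →, go to Q
Q | _XY[_]Y__Y   read _ → write _, move →, go to P
P | _XY_[Y]__Y   read Y → write X, move →, go to T
T | _XY_X[_]_Y   read _ → write _, move ←, go to P
P | _XY_[X]__Y   read X → write _, move ←, go to T
T | _XY[_]___Y   read _ → write _, move ←, go to P
P | _X[Y]____Y   read Y → write X, move →, go to T
T | _XX[_]___Y   read _ → write _, move ←, go to P
P | _X[X]____Y   read X → write _, move ←, go to T
T | _[X]_____Y   read X → write _, move ←, go to R
R | [_]______Y   read _ → write X, move →, go to R
R | X[_]_____Y   read _ → write X, move →, go to R
R | XX[_]____Y   read _ → write X, move →, go to R
R | XXX[_]___Y   read _ → write X, move →, go to R
R | XXXX[_]__Y   read _ → write X, move →, go to R
R | XXXXX[_]_Y   read _ → write X, move →, go to R
R | XXXXXX[_]Y   read _ → write X, move →, go to R
R | XXXXXXX[Y]
M halts after 32 transitions.

32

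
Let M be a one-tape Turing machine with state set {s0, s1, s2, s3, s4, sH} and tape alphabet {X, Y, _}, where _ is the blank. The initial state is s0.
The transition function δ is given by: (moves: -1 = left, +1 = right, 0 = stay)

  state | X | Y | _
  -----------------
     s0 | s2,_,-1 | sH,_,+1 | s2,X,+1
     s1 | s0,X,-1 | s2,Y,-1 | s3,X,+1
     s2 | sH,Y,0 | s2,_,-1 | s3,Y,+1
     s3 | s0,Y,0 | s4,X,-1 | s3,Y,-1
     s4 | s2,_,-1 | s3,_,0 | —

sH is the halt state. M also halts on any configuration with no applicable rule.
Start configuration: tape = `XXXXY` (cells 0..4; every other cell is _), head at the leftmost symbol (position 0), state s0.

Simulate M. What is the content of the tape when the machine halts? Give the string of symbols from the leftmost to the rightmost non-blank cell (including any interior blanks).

s0 | __[X]XXXY   read X → write _, move -1, go to s2
s2 | _[_]_XXXY   read _ → write Y, move +1, go to s3
s3 | _Y[_]XXXY   read _ → write Y, move -1, go to s3
s3 | _[Y]YXXXY   read Y → write X, move -1, go to s4
s4 | [_]XYXXXY
The non-blank tape span at halt is XYXXXY.

XYXXXY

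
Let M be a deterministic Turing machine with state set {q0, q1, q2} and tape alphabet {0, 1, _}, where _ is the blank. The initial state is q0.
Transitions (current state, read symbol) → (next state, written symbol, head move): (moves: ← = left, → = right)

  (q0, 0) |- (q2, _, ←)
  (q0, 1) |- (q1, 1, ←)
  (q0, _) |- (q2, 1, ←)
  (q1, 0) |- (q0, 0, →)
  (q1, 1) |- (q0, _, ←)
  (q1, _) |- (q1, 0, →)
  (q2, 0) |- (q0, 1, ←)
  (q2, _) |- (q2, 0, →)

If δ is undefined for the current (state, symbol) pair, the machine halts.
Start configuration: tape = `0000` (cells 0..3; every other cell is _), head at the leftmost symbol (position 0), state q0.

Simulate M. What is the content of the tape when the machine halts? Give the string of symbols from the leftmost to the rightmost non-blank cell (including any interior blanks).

011_100

q0 | ___[0]000   read 0 → write _, move ←, go to q2
q2 | __[_]_000   read _ → write 0, move →, go to q2
q2 | __0[_]000   read _ → write 0, move →, go to q2
q2 | __00[0]00   read 0 → write 1, move ←, go to q0
q0 | __0[0]100   read 0 → write _, move ←, go to q2
q2 | __[0]_100   read 0 → write 1, move ←, go to q0
q0 | _[_]1_100   read _ → write 1, move ←, go to q2
q2 | [_]11_100   read _ → write 0, move →, go to q2
q2 | 0[1]1_100
The non-blank tape span at halt is 011_100.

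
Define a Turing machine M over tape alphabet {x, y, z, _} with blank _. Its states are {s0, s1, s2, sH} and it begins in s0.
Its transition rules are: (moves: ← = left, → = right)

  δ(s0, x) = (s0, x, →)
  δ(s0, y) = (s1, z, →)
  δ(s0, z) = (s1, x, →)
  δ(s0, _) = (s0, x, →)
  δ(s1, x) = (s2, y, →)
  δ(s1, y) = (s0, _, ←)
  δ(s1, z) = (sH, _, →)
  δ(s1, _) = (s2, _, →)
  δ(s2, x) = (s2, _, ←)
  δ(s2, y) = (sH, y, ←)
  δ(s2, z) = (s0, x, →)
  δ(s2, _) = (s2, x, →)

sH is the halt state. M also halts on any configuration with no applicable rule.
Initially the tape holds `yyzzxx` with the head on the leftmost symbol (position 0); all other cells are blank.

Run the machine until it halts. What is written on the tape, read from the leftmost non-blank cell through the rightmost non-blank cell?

x_xxy

state=s0 head=0 tape=[y]yzzxx   (s0,y)→(s1,z,→)
state=s1 head=1 tape=z[y]zzxx   (s1,y)→(s0,_,←)
state=s0 head=0 tape=[z]_zzxx   (s0,z)→(s1,x,→)
state=s1 head=1 tape=x[_]zzxx   (s1,_)→(s2,_,→)
state=s2 head=2 tape=x_[z]zxx   (s2,z)→(s0,x,→)
state=s0 head=3 tape=x_x[z]xx   (s0,z)→(s1,x,→)
state=s1 head=4 tape=x_xx[x]x   (s1,x)→(s2,y,→)
state=s2 head=5 tape=x_xxy[x]   (s2,x)→(s2,_,←)
state=s2 head=4 tape=x_xx[y]_   (s2,y)→(sH,y,←)
state=sH head=3 tape=x_x[x]y_
The non-blank tape span at halt is x_xxy.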